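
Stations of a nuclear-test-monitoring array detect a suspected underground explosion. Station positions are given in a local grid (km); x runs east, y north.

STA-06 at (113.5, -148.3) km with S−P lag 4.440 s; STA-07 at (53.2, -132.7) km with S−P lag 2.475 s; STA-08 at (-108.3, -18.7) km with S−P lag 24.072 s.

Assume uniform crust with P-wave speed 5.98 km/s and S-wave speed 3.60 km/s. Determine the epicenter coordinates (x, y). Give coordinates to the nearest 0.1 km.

(75.4, -135.6)

Distance from S−P lag: d = Δt · v_P v_S / (v_P − v_S) = Δt · (5.98·3.60)/(5.98−3.60) ≈ 9.0454·Δt.
So d_STA-06 = 40.16, d_STA-07 = 22.39, d_STA-08 = 217.74 km.
Circle about each station: (x − 113.5)² + (y + 148.3)² = 40.16²; (x − 53.2)² + (y + 132.7)² = 22.39²; (x + 108.3)² + (y + 18.7)² = 217.74².
Subtracting the STA-06 equation from the STA-07 and STA-08 equations removes the quadratic terms:
-120.6 x + 31.2 y = -13324.10
-443.6 x + 259.2 y = -68594.44
Solving the 2×2 system: x ≈ 75.4, y ≈ -135.6 km.
Check against STA-06 (with the unrounded x, y): √((x − 113.5)²+(y + 148.3)²) = 40.16 ≈ 40.16 km. ✓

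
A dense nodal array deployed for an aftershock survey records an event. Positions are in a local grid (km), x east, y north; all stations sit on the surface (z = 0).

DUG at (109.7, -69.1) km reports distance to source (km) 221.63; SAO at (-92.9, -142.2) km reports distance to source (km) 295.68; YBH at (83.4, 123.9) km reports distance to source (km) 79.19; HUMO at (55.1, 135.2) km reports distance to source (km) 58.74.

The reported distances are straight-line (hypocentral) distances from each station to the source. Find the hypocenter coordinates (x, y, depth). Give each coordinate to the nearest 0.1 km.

Each station gives a sphere (x−x_i)² + (y−y_i)² + z² = d_i² (stations at z=0).
Subtracting the DUG sphere from SAO and YBH: z² cancels, leaving linear equations in x and y:
-405.2 x − 146.2 y = -26264.46
-52.6 x + 386.0 y = 48346.67
Solving: x ≈ 18.707, y ≈ 127.800 km (keep extra digits for the depth step; rounded: 18.7, 127.8).
Then from the DUG sphere: z² = 221.63² − (x − 109.7)² − (y + 69.1)² with x = 18.707, y = 127.800, so z ≈ 45.503 ≈ 45.5 km.
Check against HUMO (with the unrounded solution): distance 58.74 ≈ 58.74 km. ✓

x ≈ 18.7 km, y ≈ 127.8 km, depth ≈ 45.5 km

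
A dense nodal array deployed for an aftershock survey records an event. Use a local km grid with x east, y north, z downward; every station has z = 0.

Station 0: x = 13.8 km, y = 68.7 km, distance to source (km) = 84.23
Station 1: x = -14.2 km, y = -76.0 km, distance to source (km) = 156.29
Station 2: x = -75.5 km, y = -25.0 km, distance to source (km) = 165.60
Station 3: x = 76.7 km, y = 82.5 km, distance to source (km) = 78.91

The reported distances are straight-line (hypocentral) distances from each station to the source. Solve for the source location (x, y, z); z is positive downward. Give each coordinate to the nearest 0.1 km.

Each station gives a sphere (x−x_i)² + (y−y_i)² + z² = d_i² (stations at z=0).
Subtracting the Station 0 sphere from Station 1 and Station 2: z² cancels, leaving linear equations in x and y:
-56.0 x − 289.4 y = -16264.36
-178.6 x − 187.4 y = -18913.55
Solving: x ≈ 58.886, y ≈ 44.806 km (keep extra digits for the depth step; rounded: 58.9, 44.8).
Then from the Station 0 sphere: z² = 84.23² − (x − 13.8)² − (y − 68.7)² with x = 58.886, y = 44.806, so z ≈ 67.015 ≈ 67.0 km.
Check against Station 3 (with the unrounded solution): distance 78.93 ≈ 78.91 km. ✓

(58.9, 44.8, 67.0)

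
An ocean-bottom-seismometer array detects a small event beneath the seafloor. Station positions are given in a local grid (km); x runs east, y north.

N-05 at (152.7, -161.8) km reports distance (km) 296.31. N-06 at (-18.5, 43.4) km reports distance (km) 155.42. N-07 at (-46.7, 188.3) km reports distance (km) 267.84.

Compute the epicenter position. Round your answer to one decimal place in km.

x ≈ -128.0 km, y ≈ -66.9 km

Circle about each station: (x − 152.7)² + (y + 161.8)² = 296.31²; (x + 18.5)² + (y − 43.4)² = 155.42²; (x + 46.7)² + (y − 188.3)² = 267.84².
Subtracting pairs of circle equations eliminates x²+y² and gives linear equations (the radical axes):
-342.4 x + 410.4 y = 16373.52
-398.8 x + 700.2 y = 4202.60
Solving the 2×2 system: x ≈ -128.0, y ≈ -66.9 km.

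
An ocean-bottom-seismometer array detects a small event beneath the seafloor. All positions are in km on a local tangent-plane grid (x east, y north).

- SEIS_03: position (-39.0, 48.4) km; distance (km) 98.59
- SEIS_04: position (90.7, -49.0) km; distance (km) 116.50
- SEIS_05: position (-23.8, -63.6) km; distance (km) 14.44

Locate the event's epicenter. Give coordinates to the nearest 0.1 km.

(-25.8, -49.3)

Circle about each station: (x + 39.0)² + (y − 48.4)² = 98.59²; (x − 90.7)² + (y + 49.0)² = 116.50²; (x + 23.8)² + (y + 63.6)² = 14.44².
Subtracting the SEIS_03 equation from the SEIS_04 and SEIS_05 equations removes the quadratic terms:
259.4 x − 194.8 y = 2911.67
30.4 x − 224.0 y = 10259.31
Solving the 2×2 system: x ≈ -25.8, y ≈ -49.3 km.
Check against SEIS_03 (with the unrounded x, y): √((x + 39.0)²+(y − 48.4)²) = 98.59 ≈ 98.59 km. ✓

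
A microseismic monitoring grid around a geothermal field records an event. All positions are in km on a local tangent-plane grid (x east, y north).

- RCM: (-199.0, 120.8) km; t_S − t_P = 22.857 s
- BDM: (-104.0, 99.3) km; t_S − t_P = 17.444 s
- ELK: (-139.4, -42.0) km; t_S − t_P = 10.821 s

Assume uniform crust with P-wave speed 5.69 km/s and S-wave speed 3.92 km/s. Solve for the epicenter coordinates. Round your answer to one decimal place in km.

Distance from S−P lag: d = Δt · v_P v_S / (v_P − v_S) = Δt · (5.69·3.92)/(5.69−3.92) ≈ 12.6016·Δt.
So d_RCM = 288.03, d_BDM = 219.82, d_ELK = 136.36 km.
Circle about each station: (x + 199.0)² + (y − 120.8)² = 288.03²; (x + 104.0)² + (y − 99.3)² = 219.82²; (x + 139.4)² + (y + 42.0)² = 136.36².
Subtracting the RCM equation from the BDM and ELK equations removes the quadratic terms:
190.0 x − 43.0 y = 1123.30
119.2 x − 325.6 y = 31369.95
Solving the 2×2 system: x ≈ -17.3, y ≈ -102.7 km.

x ≈ -17.3 km, y ≈ -102.7 km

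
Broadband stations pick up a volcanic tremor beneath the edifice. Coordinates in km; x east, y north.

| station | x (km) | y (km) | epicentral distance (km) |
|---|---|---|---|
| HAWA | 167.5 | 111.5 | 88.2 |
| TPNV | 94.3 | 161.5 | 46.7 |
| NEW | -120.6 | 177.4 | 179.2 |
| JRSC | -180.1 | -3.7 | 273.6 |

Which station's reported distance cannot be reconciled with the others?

HAWA

Solve using three stations at a time. Using TPNV, NEW, JRSC (subtract circle equations pairwise → linear system) gives (x, y) ≈ (54.1, 137.7).
Distances from that point to each station vs reported:
  HAWA: calculated 116.3 vs reported 88.2 → residual 28.1 km
  TPNV: calculated 46.7 vs reported 46.7 → residual 0.0 km
  NEW: calculated 179.2 vs reported 179.2 → residual 0.0 km
  JRSC: calculated 273.6 vs reported 273.6 → residual 0.0 km
TPNV, NEW, JRSC are mutually consistent (residuals ≈ 0); HAWA is off by 28.1 km.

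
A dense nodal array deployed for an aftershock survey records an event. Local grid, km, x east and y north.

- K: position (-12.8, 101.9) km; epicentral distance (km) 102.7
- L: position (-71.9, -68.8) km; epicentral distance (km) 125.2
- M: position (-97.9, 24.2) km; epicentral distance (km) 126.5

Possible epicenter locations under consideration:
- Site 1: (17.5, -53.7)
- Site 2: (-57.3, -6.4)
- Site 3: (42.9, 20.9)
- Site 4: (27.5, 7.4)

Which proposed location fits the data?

Site 4

For each candidate, compare |candidate − station| to the reported distance:
Site 1: residuals K 55.8, L 34.5, M 12.7 → max 55.8 km
Site 2: residuals K 14.4, L 61.1, M 75.7 → max 75.7 km
Site 3: residuals K 4.4, L 20.5, M 14.3 → max 20.5 km
Site 4: residuals K 0.0, L 0.0, M 0.0 → max 0.0 km
Only Site 4 has all residuals ≈ 0.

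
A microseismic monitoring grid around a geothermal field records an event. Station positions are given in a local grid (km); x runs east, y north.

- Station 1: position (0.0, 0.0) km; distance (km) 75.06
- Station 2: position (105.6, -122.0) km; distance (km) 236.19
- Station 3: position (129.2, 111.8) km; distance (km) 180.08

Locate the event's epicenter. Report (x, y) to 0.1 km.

Circle about each station: x² + y² = 75.06²; (x − 105.6)² + (y + 122.0)² = 236.19²; (x − 129.2)² + (y − 111.8)² = 180.08².
Subtracting the Station 1 equation from the Station 2 and Station 3 equations removes the quadratic terms:
211.2 x − 244.0 y = -24116.35
258.4 x + 223.6 y = 2397.08
Solving the 2×2 system: x ≈ -43.6, y ≈ 61.1 km.

x ≈ -43.6 km, y ≈ 61.1 km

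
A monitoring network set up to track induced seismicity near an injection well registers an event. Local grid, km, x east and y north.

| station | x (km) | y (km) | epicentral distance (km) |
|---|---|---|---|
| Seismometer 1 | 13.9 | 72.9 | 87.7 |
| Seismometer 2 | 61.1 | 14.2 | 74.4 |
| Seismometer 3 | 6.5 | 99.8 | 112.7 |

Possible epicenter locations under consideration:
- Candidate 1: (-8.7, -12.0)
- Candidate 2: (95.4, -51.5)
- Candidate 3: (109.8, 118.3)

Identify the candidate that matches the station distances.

Candidate 1

For each candidate, compare |candidate − station| to the reported distance:
Candidate 1: residuals Seismometer 1 0.2, Seismometer 2 0.2, Seismometer 3 0.1 → max 0.2 km
Candidate 2: residuals Seismometer 1 61.0, Seismometer 2 0.3, Seismometer 3 62.8 → max 62.8 km
Candidate 3: residuals Seismometer 1 18.4, Seismometer 2 40.5, Seismometer 3 7.8 → max 40.5 km
Only Candidate 1 has all residuals ≈ 0.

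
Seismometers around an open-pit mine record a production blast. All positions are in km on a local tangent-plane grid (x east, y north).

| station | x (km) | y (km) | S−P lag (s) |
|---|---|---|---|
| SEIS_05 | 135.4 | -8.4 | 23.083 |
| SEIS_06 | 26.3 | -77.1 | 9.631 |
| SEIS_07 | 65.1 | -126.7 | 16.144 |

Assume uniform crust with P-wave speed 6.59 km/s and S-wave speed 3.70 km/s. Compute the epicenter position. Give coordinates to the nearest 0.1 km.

Distance from S−P lag: d = Δt · v_P v_S / (v_P − v_S) = Δt · (6.59·3.70)/(6.59−3.70) ≈ 8.4370·Δt.
So d_SEIS_05 = 194.75, d_SEIS_06 = 81.26, d_SEIS_07 = 136.21 km.
Circle about each station: (x − 135.4)² + (y + 8.4)² = 194.75²; (x − 26.3)² + (y + 77.1)² = 81.26²; (x − 65.1)² + (y + 126.7)² = 136.21².
Subtracting the SEIS_05 equation from the SEIS_06 and SEIS_07 equations removes the quadratic terms:
-218.2 x − 137.4 y = 19556.75
-140.6 x − 236.6 y = 21261.58
Solving the 2×2 system: x ≈ -52.8, y ≈ -58.5 km.

(-52.8, -58.5)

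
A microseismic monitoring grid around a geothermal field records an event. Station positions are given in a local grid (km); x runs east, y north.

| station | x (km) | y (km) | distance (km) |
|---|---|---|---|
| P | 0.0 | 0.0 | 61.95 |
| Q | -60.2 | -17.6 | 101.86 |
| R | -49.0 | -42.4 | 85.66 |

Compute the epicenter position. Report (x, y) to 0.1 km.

x ≈ 36.3 km, y ≈ -50.2 km

Circle about each station: x² + y² = 61.95²; (x + 60.2)² + (y + 17.6)² = 101.86²; (x + 49.0)² + (y + 42.4)² = 85.66².
Subtracting pairs of circle equations eliminates x²+y² and gives linear equations (the radical axes):
-120.4 x − 35.2 y = -2603.86
-98.0 x − 84.8 y = 698.93
Solving the 2×2 system: x ≈ 36.3, y ≈ -50.2 km.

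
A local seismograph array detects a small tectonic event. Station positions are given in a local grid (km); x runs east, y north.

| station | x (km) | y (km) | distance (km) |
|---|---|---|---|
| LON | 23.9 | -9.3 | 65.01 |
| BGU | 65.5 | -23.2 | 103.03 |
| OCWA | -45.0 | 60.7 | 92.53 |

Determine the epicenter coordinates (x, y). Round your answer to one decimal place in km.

x ≈ -37.2 km, y ≈ -31.5 km

Circle about each station: (x − 23.9)² + (y + 9.3)² = 65.01²; (x − 65.5)² + (y + 23.2)² = 103.03²; (x + 45.0)² + (y − 60.7)² = 92.53².
Subtracting pairs of circle equations eliminates x²+y² and gives linear equations (the radical axes):
83.2 x − 27.8 y = -2218.09
-137.8 x + 140.0 y = 716.29
Solving the 2×2 system: x ≈ -37.2, y ≈ -31.5 km.
Check against LON (with the unrounded x, y): √((x − 23.9)²+(y + 9.3)²) = 64.98 ≈ 65.01 km. ✓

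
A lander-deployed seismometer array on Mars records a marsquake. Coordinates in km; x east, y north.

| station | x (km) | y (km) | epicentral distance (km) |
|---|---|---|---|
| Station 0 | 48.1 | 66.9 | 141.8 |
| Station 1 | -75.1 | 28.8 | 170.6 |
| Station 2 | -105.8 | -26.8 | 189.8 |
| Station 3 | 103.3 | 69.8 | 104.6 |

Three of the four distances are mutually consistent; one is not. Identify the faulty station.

Solve using three stations at a time. Using Station 1, Station 2, Station 3 (subtract circle equations pairwise → linear system) gives (x, y) ≈ (83.9, -33.1).
Distances from that point to each station vs reported:
  Station 0: calculated 106.2 vs reported 141.8 → residual 35.6 km
  Station 1: calculated 170.6 vs reported 170.6 → residual 0.0 km
  Station 2: calculated 189.8 vs reported 189.8 → residual 0.0 km
  Station 3: calculated 104.7 vs reported 104.6 → residual 0.1 km
Station 1, Station 2, Station 3 are mutually consistent (residuals ≈ 0); Station 0 is off by 35.6 km.

Station 0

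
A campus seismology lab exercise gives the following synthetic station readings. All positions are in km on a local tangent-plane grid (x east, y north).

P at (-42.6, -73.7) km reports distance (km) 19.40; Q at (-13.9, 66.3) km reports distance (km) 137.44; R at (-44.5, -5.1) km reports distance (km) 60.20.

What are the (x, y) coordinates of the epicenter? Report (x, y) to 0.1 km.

-59.1 km east, -63.5 km north

Circle about each station: (x + 42.6)² + (y + 73.7)² = 19.40²; (x + 13.9)² + (y − 66.3)² = 137.44²; (x + 44.5)² + (y + 5.1)² = 60.20².
Subtracting pairs of circle equations eliminates x²+y² and gives linear equations (the radical axes):
57.4 x + 280.0 y = -21170.94
-3.8 x + 137.2 y = -8487.87
Solving the 2×2 system: x ≈ -59.1, y ≈ -63.5 km.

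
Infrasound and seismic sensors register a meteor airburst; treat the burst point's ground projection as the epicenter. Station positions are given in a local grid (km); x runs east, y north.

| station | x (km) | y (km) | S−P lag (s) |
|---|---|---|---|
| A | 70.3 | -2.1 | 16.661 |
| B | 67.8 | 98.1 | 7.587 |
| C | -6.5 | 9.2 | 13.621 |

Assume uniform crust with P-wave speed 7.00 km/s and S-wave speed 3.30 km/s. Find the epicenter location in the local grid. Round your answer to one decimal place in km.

Distance from S−P lag: d = Δt · v_P v_S / (v_P − v_S) = Δt · (7.00·3.30)/(7.00−3.30) ≈ 6.2432·Δt.
So d_A = 104.02, d_B = 47.37, d_C = 85.04 km.
Circle about each station: (x − 70.3)² + (y + 2.1)² = 104.02²; (x − 67.8)² + (y − 98.1)² = 47.37²; (x + 6.5)² + (y − 9.2)² = 85.04².
Subtracting pairs of circle equations eliminates x²+y² and gives linear equations (the radical axes):
-5.0 x + 200.4 y = 17850.19
-153.6 x + 22.6 y = -1231.25
Solving the 2×2 system: x ≈ 21.2, y ≈ 89.6 km.

21.2 km east, 89.6 km north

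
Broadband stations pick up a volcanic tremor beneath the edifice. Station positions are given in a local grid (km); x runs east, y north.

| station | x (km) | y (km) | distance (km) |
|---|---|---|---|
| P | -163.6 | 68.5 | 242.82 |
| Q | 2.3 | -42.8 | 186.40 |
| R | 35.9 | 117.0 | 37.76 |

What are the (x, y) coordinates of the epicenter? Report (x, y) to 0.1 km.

Circle about each station: (x + 163.6)² + (y − 68.5)² = 242.82²; (x − 2.3)² + (y + 42.8)² = 186.40²; (x − 35.9)² + (y − 117.0)² = 37.76².
Subtracting the P equation from the Q and R equations removes the quadratic terms:
331.8 x − 222.6 y = -5403.49
399.0 x + 97.0 y = 41056.33
Solving the 2×2 system: x ≈ 71.2, y ≈ 130.4 km.
Check against P (with the unrounded x, y): √((x + 163.6)²+(y − 68.5)²) = 242.82 ≈ 242.82 km. ✓

(71.2, 130.4)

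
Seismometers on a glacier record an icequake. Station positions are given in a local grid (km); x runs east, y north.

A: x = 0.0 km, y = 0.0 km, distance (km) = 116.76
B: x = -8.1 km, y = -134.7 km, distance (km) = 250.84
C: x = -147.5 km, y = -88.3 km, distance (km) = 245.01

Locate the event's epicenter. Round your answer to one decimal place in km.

-12.4 km east, 116.1 km north

Circle about each station: x² + y² = 116.76²; (x + 8.1)² + (y + 134.7)² = 250.84²; (x + 147.5)² + (y + 88.3)² = 245.01².
Subtracting the A equation from the B and C equations removes the quadratic terms:
-16.2 x − 269.4 y = -31078.11
-295.0 x − 176.6 y = -16843.86
Solving the 2×2 system: x ≈ -12.4, y ≈ 116.1 km.
Check against A (with the unrounded x, y): √(x²+y²) = 116.77 ≈ 116.76 km. ✓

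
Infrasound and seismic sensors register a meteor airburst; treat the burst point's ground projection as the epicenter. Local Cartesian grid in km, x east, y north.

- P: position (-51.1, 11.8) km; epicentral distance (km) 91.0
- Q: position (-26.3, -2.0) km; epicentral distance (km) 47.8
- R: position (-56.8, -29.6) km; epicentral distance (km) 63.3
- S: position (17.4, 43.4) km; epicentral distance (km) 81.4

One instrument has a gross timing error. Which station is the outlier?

Solve using three stations at a time. Using Q, R, S (subtract circle equations pairwise → linear system) gives (x, y) ≈ (6.1, -37.3).
Distances from that point to each station vs reported:
  P: calculated 75.4 vs reported 91.0 → residual 15.6 km
  Q: calculated 47.9 vs reported 47.8 → residual 0.1 km
  R: calculated 63.4 vs reported 63.3 → residual 0.1 km
  S: calculated 81.5 vs reported 81.4 → residual 0.1 km
Q, R, S are mutually consistent (residuals ≈ 0); P is off by 15.6 km.

P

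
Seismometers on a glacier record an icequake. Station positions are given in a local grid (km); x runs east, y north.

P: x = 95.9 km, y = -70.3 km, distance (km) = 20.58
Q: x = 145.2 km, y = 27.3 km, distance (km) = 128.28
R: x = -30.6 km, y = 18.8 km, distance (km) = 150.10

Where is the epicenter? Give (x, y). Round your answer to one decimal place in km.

Circle about each station: (x − 95.9)² + (y + 70.3)² = 20.58²; (x − 145.2)² + (y − 27.3)² = 128.28²; (x + 30.6)² + (y − 18.8)² = 150.10².
Subtracting pairs of circle equations eliminates x²+y² and gives linear equations (the radical axes):
98.6 x + 195.2 y = -8342.79
-253.0 x + 178.2 y = -34955.57
Solving the 2×2 system: x ≈ 79.7, y ≈ -83.0 km.

79.7 km east, -83.0 km north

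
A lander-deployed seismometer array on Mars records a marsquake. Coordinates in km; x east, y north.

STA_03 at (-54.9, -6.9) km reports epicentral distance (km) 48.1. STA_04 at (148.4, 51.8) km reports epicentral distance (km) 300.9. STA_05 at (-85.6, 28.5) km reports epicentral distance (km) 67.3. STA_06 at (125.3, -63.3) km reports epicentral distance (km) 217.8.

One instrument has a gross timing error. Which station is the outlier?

STA_04

Solve using three stations at a time. Using STA_03, STA_05, STA_06 (subtract circle equations pairwise → linear system) gives (x, y) ≈ (-91.1, -38.6).
Distances from that point to each station vs reported:
  STA_03: calculated 48.1 vs reported 48.1 → residual 0.0 km
  STA_04: calculated 256.0 vs reported 300.9 → residual 44.9 km
  STA_05: calculated 67.3 vs reported 67.3 → residual 0.0 km
  STA_06: calculated 217.8 vs reported 217.8 → residual 0.0 km
STA_03, STA_05, STA_06 are mutually consistent (residuals ≈ 0); STA_04 is off by 44.9 km.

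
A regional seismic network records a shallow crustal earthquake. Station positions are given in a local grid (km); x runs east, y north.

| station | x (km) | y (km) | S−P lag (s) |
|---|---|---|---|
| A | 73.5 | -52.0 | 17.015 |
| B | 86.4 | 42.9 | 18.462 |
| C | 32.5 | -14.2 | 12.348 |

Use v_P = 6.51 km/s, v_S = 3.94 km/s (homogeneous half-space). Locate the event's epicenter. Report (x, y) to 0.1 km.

Distance from S−P lag: d = Δt · v_P v_S / (v_P − v_S) = Δt · (6.51·3.94)/(6.51−3.94) ≈ 9.9803·Δt.
So d_A = 169.81, d_B = 184.26, d_C = 123.24 km.
Circle about each station: (x − 73.5)² + (y + 52.0)² = 169.81²; (x − 86.4)² + (y − 42.9)² = 184.26²; (x − 32.5)² + (y + 14.2)² = 123.24².
Subtracting the A equation from the B and C equations removes the quadratic terms:
25.8 x + 189.8 y = -3917.19
-82.0 x + 75.6 y = 6798.98
Solving the 2×2 system: x ≈ -90.6, y ≈ -8.3 km.

x ≈ -90.6 km, y ≈ -8.3 km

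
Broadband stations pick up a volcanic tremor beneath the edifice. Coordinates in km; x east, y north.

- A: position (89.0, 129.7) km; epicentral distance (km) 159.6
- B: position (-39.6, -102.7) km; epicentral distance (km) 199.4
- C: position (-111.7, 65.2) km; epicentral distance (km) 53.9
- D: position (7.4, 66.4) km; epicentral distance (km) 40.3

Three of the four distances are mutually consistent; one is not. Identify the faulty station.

D

Solve using three stations at a time. Using A, B, C (subtract circle equations pairwise → linear system) gives (x, y) ≈ (-66.7, 94.8).
Distances from that point to each station vs reported:
  A: calculated 159.6 vs reported 159.6 → residual 0.0 km
  B: calculated 199.4 vs reported 199.4 → residual 0.0 km
  C: calculated 53.9 vs reported 53.9 → residual 0.0 km
  D: calculated 79.4 vs reported 40.3 → residual 39.1 km
A, B, C are mutually consistent (residuals ≈ 0); D is off by 39.1 km.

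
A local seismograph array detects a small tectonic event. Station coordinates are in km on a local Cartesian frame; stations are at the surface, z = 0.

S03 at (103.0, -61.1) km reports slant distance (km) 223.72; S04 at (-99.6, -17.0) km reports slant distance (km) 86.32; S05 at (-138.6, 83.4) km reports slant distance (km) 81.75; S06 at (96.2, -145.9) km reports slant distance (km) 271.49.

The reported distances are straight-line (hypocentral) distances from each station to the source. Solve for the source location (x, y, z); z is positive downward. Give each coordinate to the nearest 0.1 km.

Each station gives a sphere (x−x_i)² + (y−y_i)² + z² = d_i² (stations at z=0).
Subtracting the S03 sphere from S04 and S05: z² cancels, leaving linear equations in x and y:
-405.2 x + 88.2 y = 38466.45
-483.2 x + 289.0 y = 55190.89
Solving: x ≈ -83.896, y ≈ 50.700 km (keep extra digits for the depth step; rounded: -83.9, 50.7).
Then from the S03 sphere: z² = 223.72² − (x − 103.0)² − (y + 61.1)² with x = -83.896, y = 50.700, so z ≈ 51.198 ≈ 51.2 km.

x ≈ -83.9 km, y ≈ 50.7 km, depth ≈ 51.2 km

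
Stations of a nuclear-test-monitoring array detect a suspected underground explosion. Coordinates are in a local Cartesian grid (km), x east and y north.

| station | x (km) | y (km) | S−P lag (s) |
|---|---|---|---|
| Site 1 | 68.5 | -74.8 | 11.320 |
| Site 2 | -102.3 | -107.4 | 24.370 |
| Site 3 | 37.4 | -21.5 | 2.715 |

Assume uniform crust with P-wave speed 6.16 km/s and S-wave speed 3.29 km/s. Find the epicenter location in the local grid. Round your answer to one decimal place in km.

Distance from S−P lag: d = Δt · v_P v_S / (v_P − v_S) = Δt · (6.16·3.29)/(6.16−3.29) ≈ 7.0615·Δt.
So d_Site 1 = 79.94, d_Site 2 = 172.09, d_Site 3 = 19.17 km.
Circle about each station: (x − 68.5)² + (y + 74.8)² = 79.94²; (x + 102.3)² + (y + 107.4)² = 172.09²; (x − 37.4)² + (y + 21.5)² = 19.17².
Subtracting pairs of circle equations eliminates x²+y² and gives linear equations (the radical axes):
-341.6 x − 65.2 y = -11511.80
-62.2 x + 106.6 y = -2403.37
Solving the 2×2 system: x ≈ 34.2, y ≈ -2.6 km.
Check against Site 1 (with the unrounded x, y): √((x − 68.5)²+(y + 74.8)²) = 79.94 ≈ 79.94 km. ✓

x ≈ 34.2 km, y ≈ -2.6 km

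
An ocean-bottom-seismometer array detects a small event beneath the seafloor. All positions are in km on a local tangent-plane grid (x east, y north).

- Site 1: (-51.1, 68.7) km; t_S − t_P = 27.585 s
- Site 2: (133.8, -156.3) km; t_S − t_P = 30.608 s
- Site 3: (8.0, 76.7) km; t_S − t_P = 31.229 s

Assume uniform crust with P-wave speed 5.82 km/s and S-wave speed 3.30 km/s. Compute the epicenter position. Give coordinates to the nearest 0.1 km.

(-98.6, -136.1)

Distance from S−P lag: d = Δt · v_P v_S / (v_P − v_S) = Δt · (5.82·3.30)/(5.82−3.30) ≈ 7.6214·Δt.
So d_Site 1 = 210.24, d_Site 2 = 233.28, d_Site 3 = 238.01 km.
Circle about each station: (x + 51.1)² + (y − 68.7)² = 210.24²; (x − 133.8)² + (y + 156.3)² = 233.28²; (x − 8.0)² + (y − 76.7)² = 238.01².
Subtracting the Site 1 equation from the Site 2 and Site 3 equations removes the quadratic terms:
369.8 x − 450.0 y = 24782.53
118.2 x + 16.0 y = -13831.91
Solving the 2×2 system: x ≈ -98.6, y ≈ -136.1 km.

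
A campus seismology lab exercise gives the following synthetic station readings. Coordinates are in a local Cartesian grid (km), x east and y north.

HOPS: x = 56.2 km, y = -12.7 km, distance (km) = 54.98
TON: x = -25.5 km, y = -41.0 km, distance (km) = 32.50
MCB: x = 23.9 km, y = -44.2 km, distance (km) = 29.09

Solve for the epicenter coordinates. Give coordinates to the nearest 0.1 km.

(2.5, -24.5)

Circle about each station: (x − 56.2)² + (y + 12.7)² = 54.98²; (x + 25.5)² + (y + 41.0)² = 32.50²; (x − 23.9)² + (y + 44.2)² = 29.09².
Subtracting pairs of circle equations eliminates x²+y² and gives linear equations (the radical axes):
-163.4 x − 56.6 y = 978.07
-64.6 x − 63.0 y = 1381.69
Solving the 2×2 system: x ≈ 2.5, y ≈ -24.5 km.
Check against HOPS (with the unrounded x, y): √((x − 56.2)²+(y + 12.7)²) = 54.98 ≈ 54.98 km. ✓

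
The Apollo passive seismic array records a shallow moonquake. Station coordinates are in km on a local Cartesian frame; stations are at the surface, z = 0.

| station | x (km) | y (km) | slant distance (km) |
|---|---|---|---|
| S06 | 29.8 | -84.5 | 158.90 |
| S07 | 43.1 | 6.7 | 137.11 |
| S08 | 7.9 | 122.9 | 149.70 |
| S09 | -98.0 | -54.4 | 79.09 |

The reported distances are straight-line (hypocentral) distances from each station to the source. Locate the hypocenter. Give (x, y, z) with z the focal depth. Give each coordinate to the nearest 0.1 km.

x ≈ -88.6 km, y ≈ 14.7 km, depth ≈ 37.3 km

Each station gives a sphere (x−x_i)² + (y−y_i)² + z² = d_i² (stations at z=0).
Subtracting the S06 sphere from S07 and S08: z² cancels, leaving linear equations in x and y:
26.6 x + 182.4 y = 324.27
-43.8 x + 414.8 y = 9977.65
Solving: x ≈ -88.600, y ≈ 14.699 km (keep extra digits for the depth step; rounded: -88.6, 14.7).
Then from the S06 sphere: z² = 158.90² − (x − 29.8)² − (y + 84.5)² with x = -88.600, y = 14.699, so z ≈ 37.285 ≈ 37.3 km.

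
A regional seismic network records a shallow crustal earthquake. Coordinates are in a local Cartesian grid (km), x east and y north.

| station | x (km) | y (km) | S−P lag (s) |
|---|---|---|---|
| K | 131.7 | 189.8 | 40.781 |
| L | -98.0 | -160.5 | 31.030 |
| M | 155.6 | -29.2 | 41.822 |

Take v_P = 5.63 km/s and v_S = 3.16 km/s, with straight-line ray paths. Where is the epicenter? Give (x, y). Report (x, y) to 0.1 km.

(-132.0, 60.4)

Distance from S−P lag: d = Δt · v_P v_S / (v_P − v_S) = Δt · (5.63·3.16)/(5.63−3.16) ≈ 7.2028·Δt.
So d_K = 293.74, d_L = 223.50, d_M = 301.23 km.
Circle about each station: (x − 131.7)² + (y − 189.8)² = 293.74²; (x + 98.0)² + (y + 160.5)² = 223.50²; (x − 155.6)² + (y + 29.2)² = 301.23².
Subtracting pairs of circle equations eliminates x²+y² and gives linear equations (the radical axes):
-459.4 x − 700.6 y = 18326.26
47.8 x − 438.0 y = -32761.26
Solving the 2×2 system: x ≈ -132.0, y ≈ 60.4 km.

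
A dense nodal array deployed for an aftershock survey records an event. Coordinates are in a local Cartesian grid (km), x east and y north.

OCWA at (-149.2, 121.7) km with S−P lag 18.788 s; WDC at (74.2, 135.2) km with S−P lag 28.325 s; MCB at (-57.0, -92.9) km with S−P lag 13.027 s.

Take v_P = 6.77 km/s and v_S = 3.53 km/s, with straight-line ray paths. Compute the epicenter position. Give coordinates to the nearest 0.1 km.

Distance from S−P lag: d = Δt · v_P v_S / (v_P − v_S) = Δt · (6.77·3.53)/(6.77−3.53) ≈ 7.3760·Δt.
So d_OCWA = 138.58, d_WDC = 208.92, d_MCB = 96.09 km.
Circle about each station: (x + 149.2)² + (y − 121.7)² = 138.58²; (x − 74.2)² + (y − 135.2)² = 208.92²; (x + 57.0)² + (y + 92.9)² = 96.09².
Subtracting the OCWA equation from the WDC and MCB equations removes the quadratic terms:
446.8 x + 27.0 y = -37730.00
184.4 x − 429.2 y = -15220.99
Solving the 2×2 system: x ≈ -84.4, y ≈ -0.8 km.

-84.4 km east, -0.8 km north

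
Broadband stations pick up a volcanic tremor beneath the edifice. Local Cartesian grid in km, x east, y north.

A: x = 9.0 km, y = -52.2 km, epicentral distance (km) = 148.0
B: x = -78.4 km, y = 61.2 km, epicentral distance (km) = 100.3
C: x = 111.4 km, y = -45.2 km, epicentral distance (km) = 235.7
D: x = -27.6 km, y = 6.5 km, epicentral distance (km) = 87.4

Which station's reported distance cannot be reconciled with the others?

Solve using three stations at a time. Using A, C, D (subtract circle equations pairwise → linear system) gives (x, y) ≈ (-109.9, 35.9).
Distances from that point to each station vs reported:
  A: calculated 148.0 vs reported 148.0 → residual 0.0 km
  B: calculated 40.4 vs reported 100.3 → residual 59.9 km
  C: calculated 235.7 vs reported 235.7 → residual 0.0 km
  D: calculated 87.4 vs reported 87.4 → residual 0.0 km
A, C, D are mutually consistent (residuals ≈ 0); B is off by 59.9 km.

B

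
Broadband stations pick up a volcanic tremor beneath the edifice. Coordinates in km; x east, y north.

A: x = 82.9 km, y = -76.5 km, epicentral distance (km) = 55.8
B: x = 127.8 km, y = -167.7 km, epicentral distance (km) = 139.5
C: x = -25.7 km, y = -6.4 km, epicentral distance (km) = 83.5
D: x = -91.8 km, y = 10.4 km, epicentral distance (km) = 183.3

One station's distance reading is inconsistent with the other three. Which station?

D

Solve using three stations at a time. Using A, B, C (subtract circle equations pairwise → linear system) gives (x, y) ≈ (27.4, -70.9).
Distances from that point to each station vs reported:
  A: calculated 55.8 vs reported 55.8 → residual 0.0 km
  B: calculated 139.5 vs reported 139.5 → residual 0.0 km
  C: calculated 83.5 vs reported 83.5 → residual 0.0 km
  D: calculated 144.2 vs reported 183.3 → residual 39.1 km
A, B, C are mutually consistent (residuals ≈ 0); D is off by 39.1 km.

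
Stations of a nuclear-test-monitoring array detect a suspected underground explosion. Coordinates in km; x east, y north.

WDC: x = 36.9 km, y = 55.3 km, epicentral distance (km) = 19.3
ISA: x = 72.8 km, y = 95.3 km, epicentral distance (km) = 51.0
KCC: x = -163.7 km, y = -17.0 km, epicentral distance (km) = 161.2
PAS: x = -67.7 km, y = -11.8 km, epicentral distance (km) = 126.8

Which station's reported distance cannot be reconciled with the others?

Solve using three stations at a time. Using WDC, ISA, PAS (subtract circle equations pairwise → linear system) gives (x, y) ≈ (27.4, 72.1).
Distances from that point to each station vs reported:
  WDC: calculated 19.3 vs reported 19.3 → residual 0.0 km
  ISA: calculated 51.0 vs reported 51.0 → residual 0.0 km
  KCC: calculated 210.8 vs reported 161.2 → residual 49.6 km
  PAS: calculated 126.8 vs reported 126.8 → residual 0.0 km
WDC, ISA, PAS are mutually consistent (residuals ≈ 0); KCC is off by 49.6 km.

KCC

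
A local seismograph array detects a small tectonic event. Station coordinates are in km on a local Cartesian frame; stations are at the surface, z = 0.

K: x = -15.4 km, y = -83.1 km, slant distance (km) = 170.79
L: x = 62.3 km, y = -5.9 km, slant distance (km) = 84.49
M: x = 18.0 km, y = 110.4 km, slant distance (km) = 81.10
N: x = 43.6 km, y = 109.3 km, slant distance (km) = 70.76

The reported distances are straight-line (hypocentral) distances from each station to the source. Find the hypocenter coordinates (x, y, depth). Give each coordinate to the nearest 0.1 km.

Each station gives a sphere (x−x_i)² + (y−y_i)² + z² = d_i² (stations at z=0).
Subtracting the K sphere from L and M: z² cancels, leaving linear equations in x and y:
155.4 x + 154.4 y = 18803.99
66.8 x + 387.0 y = 27961.40
Solving: x ≈ 59.405, y ≈ 61.998 km (keep extra digits for the depth step; rounded: 59.4, 62.0).
Then from the K sphere: z² = 170.79² − (x + 15.4)² − (y + 83.1)² with x = 59.405, y = 61.998, so z ≈ 50.200 ≈ 50.2 km.

(59.4, 62.0, 50.2)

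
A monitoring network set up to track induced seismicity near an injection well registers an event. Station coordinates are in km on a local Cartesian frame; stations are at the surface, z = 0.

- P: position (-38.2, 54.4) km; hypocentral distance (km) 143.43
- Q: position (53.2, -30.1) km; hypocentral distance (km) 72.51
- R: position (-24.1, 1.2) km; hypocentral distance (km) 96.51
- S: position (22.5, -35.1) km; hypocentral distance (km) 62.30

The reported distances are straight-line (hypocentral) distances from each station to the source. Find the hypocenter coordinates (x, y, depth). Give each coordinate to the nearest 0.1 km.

Each station gives a sphere (x−x_i)² + (y−y_i)² + z² = d_i² (stations at z=0).
Subtracting the P sphere from Q and R: z² cancels, leaving linear equations in x and y:
182.8 x − 169.0 y = 14632.11
28.2 x − 106.4 y = 7421.63
Solving: x ≈ 20.607, y ≈ -64.290 km (keep extra digits for the depth step; rounded: 20.6, -64.3).
Then from the P sphere: z² = 143.43² − (x + 38.2)² − (y − 54.4)² with x = 20.607, y = -64.290, so z ≈ 55.014 ≈ 55.0 km.

x ≈ 20.6 km, y ≈ -64.3 km, depth ≈ 55.0 km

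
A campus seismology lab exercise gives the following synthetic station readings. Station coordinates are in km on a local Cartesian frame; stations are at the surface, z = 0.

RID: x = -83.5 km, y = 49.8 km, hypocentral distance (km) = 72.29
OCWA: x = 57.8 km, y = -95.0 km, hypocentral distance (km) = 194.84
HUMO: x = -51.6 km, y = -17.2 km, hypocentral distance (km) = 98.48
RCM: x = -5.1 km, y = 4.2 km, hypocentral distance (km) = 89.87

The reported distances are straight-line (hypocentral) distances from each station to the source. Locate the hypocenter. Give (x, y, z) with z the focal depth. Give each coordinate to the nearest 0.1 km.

Each station gives a sphere (x−x_i)² + (y−y_i)² + z² = d_i² (stations at z=0).
Subtracting the RID sphere from OCWA and HUMO: z² cancels, leaving linear equations in x and y:
282.6 x − 289.6 y = -29823.23
63.8 x − 134.0 y = -10966.36
Solving: x ≈ -42.309, y ≈ 61.694 km (keep extra digits for the depth step; rounded: -42.3, 61.7).
Then from the RID sphere: z² = 72.29² − (x + 83.5)² − (y − 49.8)² with x = -42.309, y = 61.694, so z ≈ 58.204 ≈ 58.2 km.

x ≈ -42.3 km, y ≈ 61.7 km, depth ≈ 58.2 km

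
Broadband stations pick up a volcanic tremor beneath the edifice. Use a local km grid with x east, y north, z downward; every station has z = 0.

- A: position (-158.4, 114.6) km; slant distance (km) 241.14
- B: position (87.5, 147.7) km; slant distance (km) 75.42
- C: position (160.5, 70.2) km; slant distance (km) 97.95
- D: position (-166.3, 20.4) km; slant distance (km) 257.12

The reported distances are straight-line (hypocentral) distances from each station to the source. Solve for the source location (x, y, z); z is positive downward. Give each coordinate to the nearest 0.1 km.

Each station gives a sphere (x−x_i)² + (y−y_i)² + z² = d_i² (stations at z=0).
Subtracting the A sphere from B and C: z² cancels, leaving linear equations in x and y:
491.8 x + 66.2 y = 43708.14
637.8 x − 88.8 y = 41018.87
Solving: x ≈ 76.801, y ≈ 89.691 km (keep extra digits for the depth step; rounded: 76.8, 89.7).
Then from the A sphere: z² = 241.14² − (x + 158.4)² − (y − 114.6)² with x = 76.801, y = 89.691, so z ≈ 46.995 ≈ 47.0 km.

(76.8, 89.7, 47.0)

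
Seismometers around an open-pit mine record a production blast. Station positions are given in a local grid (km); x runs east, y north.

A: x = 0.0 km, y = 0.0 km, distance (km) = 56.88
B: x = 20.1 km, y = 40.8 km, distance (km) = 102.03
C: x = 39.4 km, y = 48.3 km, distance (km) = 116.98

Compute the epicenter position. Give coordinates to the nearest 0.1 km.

x ≈ -16.6 km, y ≈ -54.4 km

Circle about each station: x² + y² = 56.88²; (x − 20.1)² + (y − 40.8)² = 102.03²; (x − 39.4)² + (y − 48.3)² = 116.98².
Subtracting pairs of circle equations eliminates x²+y² and gives linear equations (the radical axes):
40.2 x + 81.6 y = -5106.14
78.8 x + 96.6 y = -6563.74
Solving the 2×2 system: x ≈ -16.6, y ≈ -54.4 km.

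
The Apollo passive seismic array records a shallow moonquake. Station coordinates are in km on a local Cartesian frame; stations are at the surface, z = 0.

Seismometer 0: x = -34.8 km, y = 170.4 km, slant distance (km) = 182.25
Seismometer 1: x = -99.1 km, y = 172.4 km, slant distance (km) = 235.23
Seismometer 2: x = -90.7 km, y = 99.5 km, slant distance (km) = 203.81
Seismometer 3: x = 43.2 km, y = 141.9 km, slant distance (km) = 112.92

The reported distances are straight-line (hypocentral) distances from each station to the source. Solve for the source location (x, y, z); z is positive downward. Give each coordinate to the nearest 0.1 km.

Each station gives a sphere (x−x_i)² + (y−y_i)² + z² = d_i² (stations at z=0).
Subtracting the Seismometer 0 sphere from Seismometer 1 and Seismometer 2: z² cancels, leaving linear equations in x and y:
-128.6 x + 4.0 y = -12822.72
-111.8 x − 141.8 y = -20443.91
Solving: x ≈ 101.700, y ≈ 63.990 km (keep extra digits for the depth step; rounded: 101.7, 64.0).
Then from the Seismometer 0 sphere: z² = 182.25² − (x + 34.8)² − (y − 170.4)² with x = 101.700, y = 63.990, so z ≈ 57.094 ≈ 57.1 km.

x ≈ 101.7 km, y ≈ 64.0 km, depth ≈ 57.1 km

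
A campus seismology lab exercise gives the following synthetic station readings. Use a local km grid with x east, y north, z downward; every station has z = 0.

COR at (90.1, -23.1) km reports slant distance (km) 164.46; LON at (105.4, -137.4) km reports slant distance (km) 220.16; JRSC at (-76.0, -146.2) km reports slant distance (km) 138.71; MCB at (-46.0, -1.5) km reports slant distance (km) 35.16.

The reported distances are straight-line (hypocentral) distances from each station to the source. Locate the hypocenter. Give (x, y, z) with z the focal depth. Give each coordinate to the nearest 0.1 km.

(-72.3, -9.3, 22.0)

Each station gives a sphere (x−x_i)² + (y−y_i)² + z² = d_i² (stations at z=0).
Subtracting the COR sphere from LON and JRSC: z² cancels, leaving linear equations in x and y:
30.6 x − 228.6 y = -87.03
-332.2 x − 246.2 y = 26305.45
Solving: x ≈ -72.296, y ≈ -9.297 km (keep extra digits for the depth step; rounded: -72.3, -9.3).
Then from the COR sphere: z² = 164.46² − (x − 90.1)² − (y + 23.1)² with x = -72.296, y = -9.297, so z ≈ 22.002 ≈ 22.0 km.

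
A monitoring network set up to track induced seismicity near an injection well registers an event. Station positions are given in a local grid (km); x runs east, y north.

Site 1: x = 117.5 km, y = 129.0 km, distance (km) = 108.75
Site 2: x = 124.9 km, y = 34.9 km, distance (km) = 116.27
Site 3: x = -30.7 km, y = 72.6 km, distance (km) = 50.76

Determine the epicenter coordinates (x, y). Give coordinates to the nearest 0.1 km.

(19.0, 82.9)

Circle about each station: (x − 117.5)² + (y − 129.0)² = 108.75²; (x − 124.9)² + (y − 34.9)² = 116.27²; (x + 30.7)² + (y − 72.6)² = 50.76².
Subtracting the Site 1 equation from the Site 2 and Site 3 equations removes the quadratic terms:
14.8 x − 188.2 y = -15321.38
-296.4 x − 112.8 y = -14984.02
Solving the 2×2 system: x ≈ 19.0, y ≈ 82.9 km.
Check against Site 1 (with the unrounded x, y): √((x − 117.5)²+(y − 129.0)²) = 108.75 ≈ 108.75 km. ✓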